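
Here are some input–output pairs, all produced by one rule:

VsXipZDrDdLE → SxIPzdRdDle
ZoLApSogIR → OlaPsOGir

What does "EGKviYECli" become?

gkVIyecLI

In each case the input is transformed by: delete the first character, then flip the case of every letter.
Working it through for "EGKviYECli": intermediate "GKviYECli", final "gkVIyecLI".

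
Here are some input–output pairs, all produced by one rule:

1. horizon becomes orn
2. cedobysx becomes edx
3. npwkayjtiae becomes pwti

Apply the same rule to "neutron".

eun

What's happening: swap each adjacent pair of characters (1↔2, 3↔4, ...), then keep one character in every 3, starting at position 1 (positions 1st, 4th, 7th, ...).
For "neutron" the result is "eun".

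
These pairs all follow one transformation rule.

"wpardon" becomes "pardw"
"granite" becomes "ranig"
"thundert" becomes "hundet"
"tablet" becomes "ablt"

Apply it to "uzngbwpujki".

zngbwpuju

Rule — delete the last 2 characters, then move the first character to the end.
Starting from "uzngbwpujki": after the first operation, "uzngbwpuj"; after the second, "zngbwpuju".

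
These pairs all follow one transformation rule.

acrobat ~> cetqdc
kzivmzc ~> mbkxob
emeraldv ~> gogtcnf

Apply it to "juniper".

lwpkrg

Each output is the input with this applied: shift every letter 2 places forward in the alphabet (wrapping around), then delete the last character.
So "juniper" becomes "lwpkrg".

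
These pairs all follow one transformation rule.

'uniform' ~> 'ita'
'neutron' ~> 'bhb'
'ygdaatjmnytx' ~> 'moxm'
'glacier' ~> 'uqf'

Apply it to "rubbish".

The rule is to shift every letter 12 places backward in the alphabet (wrapping around), then keep one character in every 3, starting at position 1 (positions 1st, 4th, 7th, ...).
Applying both steps to "rubbish": "fippwgv", then "fpv".

fpv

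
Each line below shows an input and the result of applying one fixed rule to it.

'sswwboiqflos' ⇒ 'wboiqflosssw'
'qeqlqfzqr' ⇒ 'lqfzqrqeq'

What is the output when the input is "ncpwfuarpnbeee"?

wfuarpnbeeencp

Each output is the input with this applied: move the first 3 characters to the end (rotate left by 3).
Applying that to "ncpwfuarpnbeee" gives "wfuarpnbeeencp".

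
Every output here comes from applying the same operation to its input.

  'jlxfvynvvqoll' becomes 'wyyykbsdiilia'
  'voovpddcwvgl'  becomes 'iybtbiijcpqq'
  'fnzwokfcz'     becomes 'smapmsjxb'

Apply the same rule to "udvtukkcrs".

hfqeipgxhx

Rule — take characters alternately from the front and the back (1st, last, 2nd, 2nd-last, ...), then shift every letter 13 places forward in the alphabet (wrapping around) — i.e. ROT13.
So "udvtukkcrs" becomes "hfqeipgxhx".
(Check on "fnzwokfcz": → "fznczfwko" → "smapmsjxb" ✓)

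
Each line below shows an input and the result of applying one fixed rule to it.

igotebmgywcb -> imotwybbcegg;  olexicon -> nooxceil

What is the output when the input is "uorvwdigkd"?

The pattern: sort the characters into alphabetical order, then swap the front and back halves of the string.
Applying both steps to "uorvwdigkd": "ddgikoruvw", then "oruvwddgik".

oruvwddgik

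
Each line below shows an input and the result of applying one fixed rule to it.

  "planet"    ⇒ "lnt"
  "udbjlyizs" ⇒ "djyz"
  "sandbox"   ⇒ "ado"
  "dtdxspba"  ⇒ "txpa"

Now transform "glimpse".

lms

What's happening: keep every other character starting from the second (positions 2nd, 4th, 6th, ...).
Applying that to "glimpse" gives "lms".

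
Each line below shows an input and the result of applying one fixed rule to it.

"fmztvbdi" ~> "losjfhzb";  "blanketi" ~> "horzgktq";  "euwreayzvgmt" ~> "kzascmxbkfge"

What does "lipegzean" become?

rtogvkkfm

The transformation: shift every letter 6 places forward in the alphabet (wrapping around), then take characters alternately from the front and the back (1st, last, 2nd, 2nd-last, ...).
For "lipegzean" the result is "rtogvkkfm".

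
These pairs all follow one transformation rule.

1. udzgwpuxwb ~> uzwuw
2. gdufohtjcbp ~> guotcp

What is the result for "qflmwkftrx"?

qlwfr

The rule is to keep every other character starting from the first (positions 1st, 3rd, 5th, ...).
For "qflmwkftrx" the result is "qlwfr".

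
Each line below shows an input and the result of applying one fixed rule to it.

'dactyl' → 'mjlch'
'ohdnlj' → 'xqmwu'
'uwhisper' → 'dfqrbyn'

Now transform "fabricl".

ojkarl

The pattern: delete the last character, then shift every letter 9 places forward in the alphabet (wrapping around).
On "fabricl": the first step gives "fabric", and the second then gives "ojkarl".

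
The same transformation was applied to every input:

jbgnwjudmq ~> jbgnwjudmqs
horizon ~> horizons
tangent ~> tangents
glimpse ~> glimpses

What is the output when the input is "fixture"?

Rule — append "s".
Doing the same to "fixture": "fixtures".

fixtures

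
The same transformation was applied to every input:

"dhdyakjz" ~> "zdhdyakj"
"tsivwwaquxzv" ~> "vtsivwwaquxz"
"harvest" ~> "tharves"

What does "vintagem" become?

In each case the input is transformed by: move the last character to the front.
For "vintagem" the result is "mvintage".

mvintage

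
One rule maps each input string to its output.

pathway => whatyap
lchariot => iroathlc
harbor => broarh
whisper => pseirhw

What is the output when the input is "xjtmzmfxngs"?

nxgfsmxzjmt

The transformation: move the last 3 characters to the front (rotate right by 3), then take characters alternately from the front and the back (1st, last, 2nd, 2nd-last, ...).
Starting from "xjtmzmfxngs": after the first operation, "ngsxjtmzmfx"; after the second, "nxgfsmxzjmt".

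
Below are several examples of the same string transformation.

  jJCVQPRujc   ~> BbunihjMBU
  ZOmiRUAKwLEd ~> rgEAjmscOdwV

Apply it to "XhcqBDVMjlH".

pZUItvneBDz

The pattern: shift every letter 8 places backward in the alphabet (wrapping around), then flip the case of every letter.
On "XhcqBDVMjlH": the first step gives "PzuiTVNEbdZ", and the second then gives "pZUItvneBDz".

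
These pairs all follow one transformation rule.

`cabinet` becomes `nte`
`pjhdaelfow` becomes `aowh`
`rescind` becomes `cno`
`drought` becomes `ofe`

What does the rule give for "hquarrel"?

slp

The pattern: keep one character in every 3, starting at position 1 (positions 1st, 4th, 7th, ...), then shift every letter 11 places forward in the alphabet (wrapping around).
On "hquarrel": the first step gives "hae", and the second then gives "slp".
(Check on "pjhdaelfow": → "pdlw" → "aowh" ✓)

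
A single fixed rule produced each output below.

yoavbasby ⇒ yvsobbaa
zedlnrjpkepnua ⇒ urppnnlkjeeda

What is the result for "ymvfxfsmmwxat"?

xxwvtsmmmffa

Looking at the pairs, the operation is to delete the first character, then sort the characters into reverse alphabetical order.
"ymvfxfsmmwxat" → "xxwvtsmmmffa".
(Check on "zedlnrjpkepnua": → "edlnrjpkepnua" → "urppnnlkjeeda" ✓)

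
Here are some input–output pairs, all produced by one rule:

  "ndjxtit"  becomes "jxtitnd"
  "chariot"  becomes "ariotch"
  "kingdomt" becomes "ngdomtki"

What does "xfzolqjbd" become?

What's happening: move the first 2 characters to the end (rotate left by 2).
On "xfzolqjbd" that produces "zolqjbdxf".

zolqjbdxf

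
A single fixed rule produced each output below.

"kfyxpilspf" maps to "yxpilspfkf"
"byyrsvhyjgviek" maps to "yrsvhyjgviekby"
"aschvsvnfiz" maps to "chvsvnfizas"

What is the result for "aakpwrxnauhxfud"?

Each output is the input with this applied: move the first 2 characters to the end (rotate left by 2).
On "aakpwrxnauhxfud" that produces "kpwrxnauhxfudaa".

kpwrxnauhxfudaa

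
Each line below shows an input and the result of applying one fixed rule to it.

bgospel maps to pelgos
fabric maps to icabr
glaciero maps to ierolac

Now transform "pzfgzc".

zczfg

In each case the input is transformed by: delete the first character, then move the first 3 characters to the end (rotate left by 3).
Starting from "pzfgzc": after the first operation, "zfgzc"; after the second, "zczfg".
(Check on "bgospel": → "gospel" → "pelgos" ✓)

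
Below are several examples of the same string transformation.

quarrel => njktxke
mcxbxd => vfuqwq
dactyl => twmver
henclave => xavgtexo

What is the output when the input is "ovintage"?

ohgbtmxz

Rule — swap each adjacent pair of characters (1↔2, 3↔4, ...), then shift every letter 7 places backward in the alphabet (wrapping around).
Working it through for "ovintage": intermediate "voniateg", final "ohgbtmxz".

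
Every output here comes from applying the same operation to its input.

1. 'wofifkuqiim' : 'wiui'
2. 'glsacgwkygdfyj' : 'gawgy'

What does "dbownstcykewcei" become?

dwtkc

Looking at the pairs, the operation is to keep one character in every 3, starting at position 1 (positions 1st, 4th, 7th, ...).
On "dbownstcykewcei" that produces "dwtkc".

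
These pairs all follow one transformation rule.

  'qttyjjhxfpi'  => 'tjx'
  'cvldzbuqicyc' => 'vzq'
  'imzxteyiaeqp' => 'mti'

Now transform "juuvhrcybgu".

uhy

The rule is to delete the last 3 characters, then keep one character in every 3, starting at position 2 (positions 2nd, 5th, 8th, ...).
Applying both steps to "juuvhrcybgu": "juuvhrcy", then "uhy".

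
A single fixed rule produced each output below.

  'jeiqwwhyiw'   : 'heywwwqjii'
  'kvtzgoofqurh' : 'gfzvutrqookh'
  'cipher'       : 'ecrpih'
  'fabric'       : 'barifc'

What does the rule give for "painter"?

eatrpni

In each case the input is transformed by: sort the characters into reverse alphabetical order, then move the last 2 characters to the front (rotate right by 2).
"painter" → "trpniea" → "eatrpni".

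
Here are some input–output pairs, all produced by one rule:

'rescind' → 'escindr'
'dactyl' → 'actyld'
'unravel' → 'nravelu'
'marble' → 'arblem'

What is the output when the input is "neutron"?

What's happening: move the first character to the end.
Doing the same to "neutron": "eutronn".

eutronn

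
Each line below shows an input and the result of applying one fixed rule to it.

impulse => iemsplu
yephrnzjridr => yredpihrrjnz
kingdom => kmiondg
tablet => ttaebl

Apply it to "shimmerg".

sghriemm

Each output is the input with this applied: take characters alternately from the front and the back (1st, last, 2nd, 2nd-last, ...).
So "shimmerg" becomes "sghriemm".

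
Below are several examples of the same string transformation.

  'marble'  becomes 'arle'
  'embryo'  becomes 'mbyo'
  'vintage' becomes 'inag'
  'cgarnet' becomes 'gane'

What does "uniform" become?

In each case the input is transformed by: double every character, then keep one character in every 3, starting at position 3 (positions 3rd, 6th, 9th, ...).
"uniform" → "nior".

nior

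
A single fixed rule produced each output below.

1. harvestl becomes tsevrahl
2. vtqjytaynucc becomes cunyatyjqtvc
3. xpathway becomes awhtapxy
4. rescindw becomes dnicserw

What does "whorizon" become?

ozirohwn

What's happening: move the last character to the front, then reverse the string.
Starting from "whorizon": after the first operation, "nwhorizo"; after the second, "ozirohwn".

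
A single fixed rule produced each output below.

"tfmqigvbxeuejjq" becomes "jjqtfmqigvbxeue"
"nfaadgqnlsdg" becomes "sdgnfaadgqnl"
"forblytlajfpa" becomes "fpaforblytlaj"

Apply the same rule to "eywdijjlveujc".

Rule — move the last 3 characters to the front (rotate right by 3).
Doing the same to "eywdijjlveujc": "ujceywdijjlve".

ujceywdijjlve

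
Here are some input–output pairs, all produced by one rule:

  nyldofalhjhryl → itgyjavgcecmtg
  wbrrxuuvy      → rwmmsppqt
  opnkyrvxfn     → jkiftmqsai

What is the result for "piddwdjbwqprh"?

kdyyryewrlkmc

The pattern: shift every letter 5 places backward in the alphabet (wrapping around).
Applying that to "piddwdjbwqprh" gives "kdyyryewrlkmc".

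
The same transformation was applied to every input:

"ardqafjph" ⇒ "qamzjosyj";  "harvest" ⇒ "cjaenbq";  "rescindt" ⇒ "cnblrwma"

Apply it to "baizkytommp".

The transformation: shift every letter 9 places forward in the alphabet (wrapping around), then swap the first and last characters.
Working it through for "baizkytommp": intermediate "kjrithcxvvy", final "yjrithcxvvk".

yjrithcxvvk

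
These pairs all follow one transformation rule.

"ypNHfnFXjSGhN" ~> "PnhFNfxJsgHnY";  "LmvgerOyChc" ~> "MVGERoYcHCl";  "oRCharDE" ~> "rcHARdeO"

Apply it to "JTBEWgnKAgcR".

tbewGNkaGCrj

The pattern: flip the case of every letter, then move the first character to the end.
Working it through for "JTBEWgnKAgcR": intermediate "jtbewGNkaGCr", final "tbewGNkaGCrj".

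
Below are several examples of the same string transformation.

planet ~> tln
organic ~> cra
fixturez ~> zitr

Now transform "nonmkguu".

Rule — move the last 2 characters to the front (rotate right by 2), then keep every other character starting from the second (positions 2nd, 4th, 6th, ...).
For "nonmkguu" the result is "uomg".
(Check on "organic": → "icorgan" → "cra" ✓)

uomg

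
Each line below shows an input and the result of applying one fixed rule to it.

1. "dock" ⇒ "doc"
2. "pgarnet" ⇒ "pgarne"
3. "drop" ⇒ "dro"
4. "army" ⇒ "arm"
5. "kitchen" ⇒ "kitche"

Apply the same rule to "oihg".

oih

Each output is the input with this applied: delete the last character.
Applying that to "oihg" gives "oih".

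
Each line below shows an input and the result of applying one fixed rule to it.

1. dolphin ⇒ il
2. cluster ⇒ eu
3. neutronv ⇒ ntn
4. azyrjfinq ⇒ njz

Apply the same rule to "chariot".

What's happening: reverse the string, then keep one character in every 3, starting at position 2 (positions 2nd, 5th, 8th, ...).
Applying both steps to "chariot": "toirahc", then "oa".

oa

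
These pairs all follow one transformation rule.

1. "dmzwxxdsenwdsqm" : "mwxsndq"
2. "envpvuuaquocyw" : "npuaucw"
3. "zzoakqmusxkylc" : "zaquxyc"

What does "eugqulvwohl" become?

uqlwh

The pattern: keep every other character starting from the second (positions 2nd, 4th, 6th, ...).
Doing the same to "eugqulvwohl": "uqlwh".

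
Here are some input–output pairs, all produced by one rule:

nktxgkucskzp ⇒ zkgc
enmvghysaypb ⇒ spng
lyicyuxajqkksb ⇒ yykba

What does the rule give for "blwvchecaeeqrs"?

slecc

What's happening: keep one character in every 3, starting at position 2 (positions 2nd, 5th, 8th, ...), then sort the characters into reverse alphabetical order.
Working it through for "blwvchecaeeqrs": intermediate "lcces", final "slecc".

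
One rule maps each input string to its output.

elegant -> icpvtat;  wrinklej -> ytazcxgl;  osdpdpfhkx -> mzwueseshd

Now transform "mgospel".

The pattern: reverse the string, then shift every letter 11 places backward in the alphabet (wrapping around).
"mgospel" → "atehdvb".

atehdvb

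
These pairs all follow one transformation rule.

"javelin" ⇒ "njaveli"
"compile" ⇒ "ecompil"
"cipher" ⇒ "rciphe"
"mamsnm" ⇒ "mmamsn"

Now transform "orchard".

dorchar

Looking at the pairs, the operation is to move the last character to the front.
On "orchard" that produces "dorchar".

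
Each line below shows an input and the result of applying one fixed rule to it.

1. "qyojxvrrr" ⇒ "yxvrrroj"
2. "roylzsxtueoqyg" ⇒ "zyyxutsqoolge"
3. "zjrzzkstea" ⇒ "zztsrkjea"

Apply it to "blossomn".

In each case the input is transformed by: delete the first character, then sort the characters into reverse alphabetical order.
Starting from "blossomn": after the first operation, "lossomn"; after the second, "ssoonml".
(Check on "qyojxvrrr": → "yojxvrrr" → "yxvrrroj" ✓)

ssoonml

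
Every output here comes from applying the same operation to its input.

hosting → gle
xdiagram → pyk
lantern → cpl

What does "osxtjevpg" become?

tne

Each output is the input with this applied: shift every letter 2 places backward in the alphabet (wrapping around), then keep only the last 3 characters.
"osxtjevpg" → "tne".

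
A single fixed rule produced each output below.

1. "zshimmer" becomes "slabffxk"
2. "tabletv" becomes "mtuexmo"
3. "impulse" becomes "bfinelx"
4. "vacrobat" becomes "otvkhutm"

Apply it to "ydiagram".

Looking at the pairs, the operation is to shift every letter 7 places backward in the alphabet (wrapping around).
For "ydiagram" the result is "rwbtzktf".

rwbtzktf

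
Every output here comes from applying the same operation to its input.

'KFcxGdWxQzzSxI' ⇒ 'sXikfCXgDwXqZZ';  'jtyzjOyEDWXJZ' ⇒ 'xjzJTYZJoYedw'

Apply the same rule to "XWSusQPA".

Each output is the input with this applied: flip the case of every letter, then move the last 3 characters to the front (rotate right by 3).
"XWSusQPA" → "xwsUSqpa" → "qpaxwsUS".
(Check on "jtyzjOyEDWXJZ": → "JTYZJoYedwxjz" → "xjzJTYZJoYedw" ✓)

qpaxwsUS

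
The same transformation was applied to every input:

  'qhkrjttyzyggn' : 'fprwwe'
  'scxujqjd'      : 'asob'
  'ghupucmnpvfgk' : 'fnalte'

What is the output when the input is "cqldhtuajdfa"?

The pattern: keep every other character starting from the second (positions 2nd, 4th, 6th, ...), then shift every letter 2 places backward in the alphabet (wrapping around).
"cqldhtuajdfa" → "qdtada" → "obryby".

obryby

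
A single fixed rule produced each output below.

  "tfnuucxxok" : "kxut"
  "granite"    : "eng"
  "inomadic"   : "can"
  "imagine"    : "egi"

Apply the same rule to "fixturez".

zui

Each output is the input with this applied: reverse the string, then keep one character in every 3, starting at position 1 (positions 1st, 4th, 7th, ...).
For "fixturez", step one produces "zerutxif"; step two turns that into "zui".
(Check on "granite": → "etinarg" → "eng" ✓)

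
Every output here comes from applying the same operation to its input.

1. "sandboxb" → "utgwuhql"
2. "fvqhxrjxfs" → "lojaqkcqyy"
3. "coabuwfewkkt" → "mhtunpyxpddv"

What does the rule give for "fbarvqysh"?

autkojrly

Rule — shift every letter 7 places backward in the alphabet (wrapping around), then swap the first and last characters.
Working it through for "fbarvqysh": intermediate "yutkojrla", final "autkojrly".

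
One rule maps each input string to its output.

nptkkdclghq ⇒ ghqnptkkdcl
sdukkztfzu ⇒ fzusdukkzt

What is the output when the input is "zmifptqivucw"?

The transformation: move the last 3 characters to the front (rotate right by 3).
Applying that to "zmifptqivucw" gives "ucwzmifptqiv".

ucwzmifptqiv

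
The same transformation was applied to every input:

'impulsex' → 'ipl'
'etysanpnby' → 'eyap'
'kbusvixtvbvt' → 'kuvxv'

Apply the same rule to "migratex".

mga

Rule — delete the last 3 characters, then keep every other character starting from the first (positions 1st, 3rd, 5th, ...).
Starting from "migratex": after the first operation, "migra"; after the second, "mga".
(Check on "impulsex": → "impul" → "ipl" ✓)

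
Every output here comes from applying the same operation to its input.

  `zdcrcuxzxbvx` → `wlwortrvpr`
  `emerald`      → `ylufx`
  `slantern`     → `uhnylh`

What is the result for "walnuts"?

Looking at the pairs, the operation is to delete the first 2 characters, then shift every letter 6 places backward in the alphabet (wrapping around).
Starting from "walnuts": after the first operation, "lnuts"; after the second, "fhonm".

fhonm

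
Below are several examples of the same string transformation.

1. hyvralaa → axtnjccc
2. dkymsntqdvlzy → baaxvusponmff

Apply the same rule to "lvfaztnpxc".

Looking at the pairs, the operation is to sort the characters into reverse alphabetical order, then shift every letter 2 places forward in the alphabet (wrapping around).
So "lvfaztnpxc" becomes "bzxvrpnhec".

bzxvrpnhec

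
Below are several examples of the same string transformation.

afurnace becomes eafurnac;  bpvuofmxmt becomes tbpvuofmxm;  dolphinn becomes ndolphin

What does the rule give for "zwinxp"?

Each output is the input with this applied: move the last character to the front.
So "zwinxp" becomes "pzwinx".

pzwinx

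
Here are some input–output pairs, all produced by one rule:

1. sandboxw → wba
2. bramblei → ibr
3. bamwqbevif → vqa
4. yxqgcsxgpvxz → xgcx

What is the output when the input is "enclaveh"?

han

Rule — keep one character in every 3, starting at position 2 (positions 2nd, 5th, 8th, ...), then reverse the string.
"enclaveh" → "nah" → "han".
(Check on "bamwqbevif": → "aqv" → "vqa" ✓)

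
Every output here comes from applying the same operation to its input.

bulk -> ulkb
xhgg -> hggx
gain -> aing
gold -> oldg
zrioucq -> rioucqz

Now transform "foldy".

oldyf

Rule — move the first character to the end.
Applying that to "foldy" gives "oldyf".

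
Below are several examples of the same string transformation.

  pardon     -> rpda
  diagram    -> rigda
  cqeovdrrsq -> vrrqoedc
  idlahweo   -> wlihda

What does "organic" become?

ronga

The rule is to delete the last 2 characters, then sort the characters into reverse alphabetical order.
Starting from "organic": after the first operation, "organ"; after the second, "ronga".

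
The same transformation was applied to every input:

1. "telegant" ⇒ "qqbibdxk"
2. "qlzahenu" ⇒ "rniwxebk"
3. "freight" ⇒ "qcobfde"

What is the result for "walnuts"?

Each output is the input with this applied: shift every letter 3 places backward in the alphabet (wrapping around), then move the last character to the front.
Starting from "walnuts": after the first operation, "txikrqp"; after the second, "ptxikrq".

ptxikrq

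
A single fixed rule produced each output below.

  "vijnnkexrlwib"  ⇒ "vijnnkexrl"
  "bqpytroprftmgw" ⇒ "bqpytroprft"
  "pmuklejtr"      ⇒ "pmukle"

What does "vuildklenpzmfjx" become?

The transformation: delete the last 3 characters.
For "vuildklenpzmfjx" the result is "vuildklenpzm".

vuildklenpzm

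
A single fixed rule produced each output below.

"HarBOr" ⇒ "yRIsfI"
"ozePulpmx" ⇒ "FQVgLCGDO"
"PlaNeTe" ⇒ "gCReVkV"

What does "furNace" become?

The transformation: flip the case of every letter, then shift every letter 9 places backward in the alphabet (wrapping around).
Starting from "furNace": after the first operation, "FURnACE"; after the second, "WLIeRTV".

WLIeRTV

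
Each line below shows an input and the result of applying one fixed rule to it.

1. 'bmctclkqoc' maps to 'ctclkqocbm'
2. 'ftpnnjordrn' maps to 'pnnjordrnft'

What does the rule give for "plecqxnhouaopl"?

In each case the input is transformed by: move the first 2 characters to the end (rotate left by 2).
For "plecqxnhouaopl" the result is "ecqxnhouaoplpl".

ecqxnhouaoplpl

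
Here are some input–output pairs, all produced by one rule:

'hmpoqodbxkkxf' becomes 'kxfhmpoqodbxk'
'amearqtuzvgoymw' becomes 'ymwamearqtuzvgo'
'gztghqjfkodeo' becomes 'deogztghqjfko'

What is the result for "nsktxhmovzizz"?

izznsktxhmovz

The rule is to move the last 3 characters to the front (rotate right by 3).
For "nsktxhmovzizz" the result is "izznsktxhmovz".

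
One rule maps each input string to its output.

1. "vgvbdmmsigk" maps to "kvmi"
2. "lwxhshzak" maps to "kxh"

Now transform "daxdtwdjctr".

What's happening: move the last character to the front, then keep one character in every 3, starting at position 1 (positions 1st, 4th, 7th, ...).
Applying both steps to "daxdtwdjctr": "rdaxdtwdjct", then "rxwc".
(Check on "lwxhshzak": → "klwxhshza" → "kxh" ✓)

rxwc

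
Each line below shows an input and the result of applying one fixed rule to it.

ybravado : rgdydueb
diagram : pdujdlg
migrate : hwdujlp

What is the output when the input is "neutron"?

qruwxhq

Looking at the pairs, the operation is to shift every letter 3 places forward in the alphabet (wrapping around), then reverse the string.
Applying both steps to "neutron": "qhxwurq", then "qruwxhq".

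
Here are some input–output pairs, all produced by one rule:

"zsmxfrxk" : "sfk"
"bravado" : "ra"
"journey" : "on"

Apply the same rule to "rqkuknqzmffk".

The transformation: keep one character in every 3, starting at position 2 (positions 2nd, 5th, 8th, ...).
For "rqkuknqzmffk" the result is "qkzf".

qkzf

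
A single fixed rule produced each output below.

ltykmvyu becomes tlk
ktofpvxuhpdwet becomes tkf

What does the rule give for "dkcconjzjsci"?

The rule is to swap each adjacent pair of characters (1↔2, 3↔4, ...), then keep only the first 3 characters.
On "dkcconjzjsci": the first step gives "kdccnozjsjic", and the second then gives "kdc".

kdc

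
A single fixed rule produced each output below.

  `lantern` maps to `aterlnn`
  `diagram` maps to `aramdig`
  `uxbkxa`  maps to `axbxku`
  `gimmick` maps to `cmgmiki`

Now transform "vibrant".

Looking at the pairs, the operation is to sort the characters into alphabetical order, then take characters alternately from the front and the back (1st, last, 2nd, 2nd-last, ...).
For "vibrant", step one produces "abinrtv"; step two turns that into "avbtirn".

avbtirn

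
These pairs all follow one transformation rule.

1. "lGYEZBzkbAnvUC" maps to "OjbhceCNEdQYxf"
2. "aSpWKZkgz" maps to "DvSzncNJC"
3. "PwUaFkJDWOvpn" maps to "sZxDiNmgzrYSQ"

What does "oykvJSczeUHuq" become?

In each case the input is transformed by: flip the case of every letter, then shift every letter 3 places forward in the alphabet (wrapping around).
Working it through for "oykvJSczeUHuq": intermediate "OYKVjsCZEuhUQ", final "RBNYmvFCHxkXT".

RBNYmvFCHxkXT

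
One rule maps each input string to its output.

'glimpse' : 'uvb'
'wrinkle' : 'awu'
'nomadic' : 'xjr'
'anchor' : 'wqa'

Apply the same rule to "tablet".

juc

Each output is the input with this applied: shift every letter 9 places forward in the alphabet (wrapping around), then keep every other character starting from the second (positions 2nd, 4th, 6th, ...).
Starting from "tablet": after the first operation, "cjkunc"; after the second, "juc".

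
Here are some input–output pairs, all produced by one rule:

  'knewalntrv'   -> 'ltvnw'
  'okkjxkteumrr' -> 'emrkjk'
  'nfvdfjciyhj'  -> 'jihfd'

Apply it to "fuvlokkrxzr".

krzul

The transformation: keep every other character starting from the second (positions 2nd, 4th, 6th, ...), then move the last 3 characters to the front (rotate right by 3).
Applying both steps to "fuvlokkrxzr": "ulkrz", then "krzul".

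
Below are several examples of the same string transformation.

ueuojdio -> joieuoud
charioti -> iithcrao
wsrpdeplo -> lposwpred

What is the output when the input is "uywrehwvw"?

vwwyurwhe

The pattern: swap each adjacent pair of characters (1↔2, 3↔4, ...), then move the last 3 characters to the front (rotate right by 3).
"uywrehwvw" → "yurwhevww" → "vwwyurwhe".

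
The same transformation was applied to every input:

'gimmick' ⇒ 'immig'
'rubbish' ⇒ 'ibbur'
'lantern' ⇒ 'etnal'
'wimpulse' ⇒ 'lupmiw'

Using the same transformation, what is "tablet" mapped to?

The pattern: delete the last 2 characters, then reverse the string.
On "tablet" that produces "lbat".
(Check on "wimpulse": → "wimpul" → "lupmiw" ✓)

lbat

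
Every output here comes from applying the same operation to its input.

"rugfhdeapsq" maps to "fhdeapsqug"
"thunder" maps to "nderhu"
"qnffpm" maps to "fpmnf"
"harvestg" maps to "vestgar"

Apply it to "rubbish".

The pattern: delete the first character, then move the first 2 characters to the end (rotate left by 2).
Starting from "rubbish": after the first operation, "ubbish"; after the second, "bishub".
(Check on "qnffpm": → "nffpm" → "fpmnf" ✓)

bishub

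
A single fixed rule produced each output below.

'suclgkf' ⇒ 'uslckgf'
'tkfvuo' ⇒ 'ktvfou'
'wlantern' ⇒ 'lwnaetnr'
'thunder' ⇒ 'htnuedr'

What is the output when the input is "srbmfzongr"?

The rule is to swap each adjacent pair of characters (1↔2, 3↔4, ...).
On "srbmfzongr" that produces "rsmbzfnorg".

rsmbzfnorg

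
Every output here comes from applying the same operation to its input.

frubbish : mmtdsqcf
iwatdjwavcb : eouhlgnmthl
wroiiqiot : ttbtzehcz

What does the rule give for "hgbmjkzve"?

xuvkgpsrm

Each output is the input with this applied: shift every letter 11 places forward in the alphabet (wrapping around), then move the first 3 characters to the end (rotate left by 3).
"hgbmjkzve" → "srmxuvkgp" → "xuvkgpsrm".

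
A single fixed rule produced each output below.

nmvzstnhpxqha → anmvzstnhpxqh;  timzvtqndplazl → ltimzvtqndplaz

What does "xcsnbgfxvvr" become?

rxcsnbgfxvv

The transformation: move the last character to the front.
On "xcsnbgfxvvr" that produces "rxcsnbgfxvv".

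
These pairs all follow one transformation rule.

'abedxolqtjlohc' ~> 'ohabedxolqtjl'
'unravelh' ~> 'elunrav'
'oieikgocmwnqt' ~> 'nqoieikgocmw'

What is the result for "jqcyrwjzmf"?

The rule is to delete the last character, then move the last 2 characters to the front (rotate right by 2).
Starting from "jqcyrwjzmf": after the first operation, "jqcyrwjzm"; after the second, "zmjqcyrwj".

zmjqcyrwj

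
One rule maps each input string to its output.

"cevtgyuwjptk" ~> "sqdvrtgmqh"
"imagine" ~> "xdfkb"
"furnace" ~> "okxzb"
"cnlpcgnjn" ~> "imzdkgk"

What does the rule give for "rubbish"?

yyfpe

The transformation: shift every letter 3 places backward in the alphabet (wrapping around), then delete the first 2 characters.
Doing the same to "rubbish": "yyfpe".
(Check on "imagine": → "fjxdfkb" → "xdfkb" ✓)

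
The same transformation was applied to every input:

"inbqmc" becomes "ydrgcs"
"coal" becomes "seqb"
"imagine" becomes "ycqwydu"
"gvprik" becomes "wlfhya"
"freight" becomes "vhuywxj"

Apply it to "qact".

Each output is the input with this applied: shift every letter 10 places backward in the alphabet (wrapping around).
On "qact" that produces "gqsj".

gqsj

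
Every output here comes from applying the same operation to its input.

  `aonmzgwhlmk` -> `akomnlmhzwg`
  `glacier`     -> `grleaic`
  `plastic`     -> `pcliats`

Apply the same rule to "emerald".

The transformation: take characters alternately from the front and the back (1st, last, 2nd, 2nd-last, ...).
On "emerald" that produces "edmlear".

edmlear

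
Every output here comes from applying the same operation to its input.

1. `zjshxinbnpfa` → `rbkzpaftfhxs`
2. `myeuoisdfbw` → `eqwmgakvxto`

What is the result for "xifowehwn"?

paxgowzof

In each case the input is transformed by: shift every letter 8 places backward in the alphabet (wrapping around).
On "xifowehwn" that produces "paxgowzof".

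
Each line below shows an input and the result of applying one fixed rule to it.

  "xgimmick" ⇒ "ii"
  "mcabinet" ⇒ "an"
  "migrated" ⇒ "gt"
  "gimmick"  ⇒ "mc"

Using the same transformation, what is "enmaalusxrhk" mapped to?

The transformation: keep one character in every 3, starting at position 3 (positions 3rd, 6th, 9th, ...).
So "enmaalusxrhk" becomes "mlxk".

mlxk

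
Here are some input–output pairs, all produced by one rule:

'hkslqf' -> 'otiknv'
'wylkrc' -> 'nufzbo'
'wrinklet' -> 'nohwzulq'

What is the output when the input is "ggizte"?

cwhjjl

Looking at the pairs, the operation is to swap the front and back halves of the string, then shift every letter 3 places forward in the alphabet (wrapping around).
Starting from "ggizte": after the first operation, "zteggi"; after the second, "cwhjjl".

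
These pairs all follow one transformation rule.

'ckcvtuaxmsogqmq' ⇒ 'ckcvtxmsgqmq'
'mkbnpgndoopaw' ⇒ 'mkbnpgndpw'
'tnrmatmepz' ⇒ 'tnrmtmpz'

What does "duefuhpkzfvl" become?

In each case the input is transformed by: remove every vowel.
"duefuhpkzfvl" → "dfhpkzfvl".

dfhpkzfvl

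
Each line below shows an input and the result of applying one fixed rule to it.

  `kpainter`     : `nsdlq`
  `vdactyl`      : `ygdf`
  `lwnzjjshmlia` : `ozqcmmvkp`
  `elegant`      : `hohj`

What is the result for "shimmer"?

Looking at the pairs, the operation is to delete the last 3 characters, then shift every letter 3 places forward in the alphabet (wrapping around).
On "shimmer": the first step gives "shim", and the second then gives "vklp".

vklp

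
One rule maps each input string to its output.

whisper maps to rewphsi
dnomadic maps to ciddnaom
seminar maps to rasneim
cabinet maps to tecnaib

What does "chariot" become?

tocihra

Each output is the input with this applied: move the last character to the front, then take characters alternately from the front and the back (1st, last, 2nd, 2nd-last, ...).
Applying both steps to "chariot": "tchario", then "tocihra".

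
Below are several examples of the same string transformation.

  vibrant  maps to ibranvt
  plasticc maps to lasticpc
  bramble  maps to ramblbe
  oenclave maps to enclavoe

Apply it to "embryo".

mbryeo

The pattern: swap the first and last characters, then move the first character to the end.
"embryo" → "ombrye" → "mbryeo".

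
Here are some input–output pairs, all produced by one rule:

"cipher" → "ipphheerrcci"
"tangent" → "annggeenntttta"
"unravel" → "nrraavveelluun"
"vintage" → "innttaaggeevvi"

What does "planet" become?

laanneettppl

Rule — double every character, then move the first 3 characters to the end (rotate left by 3).
"planet" → "laanneettppl".
(Check on "cipher": → "cciipphheerr" → "ipphheerrcci" ✓)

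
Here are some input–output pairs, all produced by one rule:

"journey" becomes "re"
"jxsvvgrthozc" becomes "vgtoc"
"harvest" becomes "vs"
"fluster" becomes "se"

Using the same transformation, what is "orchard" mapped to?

hr

What's happening: delete the first 2 characters, then keep every other character starting from the second (positions 2nd, 4th, 6th, ...).
For "orchard", step one produces "chard"; step two turns that into "hr".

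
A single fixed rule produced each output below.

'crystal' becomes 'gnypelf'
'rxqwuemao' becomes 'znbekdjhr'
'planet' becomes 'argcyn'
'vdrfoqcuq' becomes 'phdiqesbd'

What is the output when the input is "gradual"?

hnytenq

Rule — shift every letter 13 places forward in the alphabet (wrapping around) — i.e. ROT13, then move the last 3 characters to the front (rotate right by 3).
On "gradual": the first step gives "tenqhny", and the second then gives "hnytenq".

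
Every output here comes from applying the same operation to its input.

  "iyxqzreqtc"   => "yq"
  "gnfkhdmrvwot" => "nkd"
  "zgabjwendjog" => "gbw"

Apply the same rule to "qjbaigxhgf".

What's happening: keep every other character starting from the second (positions 2nd, 4th, 6th, ...), then delete the last 3 characters.
"qjbaigxhgf" → "ja".

ja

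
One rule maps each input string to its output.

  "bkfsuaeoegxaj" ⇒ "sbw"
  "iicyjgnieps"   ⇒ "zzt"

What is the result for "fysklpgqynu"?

The pattern: shift every letter 9 places backward in the alphabet (wrapping around), then keep only the first 3 characters.
On "fysklpgqynu": the first step gives "wpjbcgxhpel", and the second then gives "wpj".
(Check on "iicyjgnieps": → "zztpaxezvgj" → "zzt" ✓)

wpj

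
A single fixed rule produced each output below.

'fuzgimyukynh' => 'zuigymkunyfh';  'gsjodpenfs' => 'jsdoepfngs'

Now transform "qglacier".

Rule — move the first character to the end, then swap each adjacent pair of characters (1↔2, 3↔4, ...).
"qglacier" → "lgcaeiqr".

lgcaeiqr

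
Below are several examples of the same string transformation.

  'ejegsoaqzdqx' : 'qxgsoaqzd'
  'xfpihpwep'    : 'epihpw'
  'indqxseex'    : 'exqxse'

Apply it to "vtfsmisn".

snsmi

The transformation: delete the first 3 characters, then move the last 2 characters to the front (rotate right by 2).
"vtfsmisn" → "snsmi".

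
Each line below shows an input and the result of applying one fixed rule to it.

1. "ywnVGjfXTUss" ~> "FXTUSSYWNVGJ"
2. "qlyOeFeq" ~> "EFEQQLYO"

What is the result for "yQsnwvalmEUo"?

ALMEUOYQSNWV

Rule — swap the front and back halves of the string, then convert every letter to uppercase.
For "yQsnwvalmEUo", step one produces "almEUoyQsnwv"; step two turns that into "ALMEUOYQSNWV".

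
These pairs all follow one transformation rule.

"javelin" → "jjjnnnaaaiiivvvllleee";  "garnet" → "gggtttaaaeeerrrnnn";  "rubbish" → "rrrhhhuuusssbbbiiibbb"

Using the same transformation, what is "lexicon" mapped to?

The transformation: take characters alternately from the front and the back (1st, last, 2nd, 2nd-last, ...), then repeat every character 3 times.
On "lexicon": the first step gives "lneoxci", and the second then gives "lllnnneeeoooxxxccciii".
(Check on "rubbish": → "rhusbib" → "rrrhhhuuusssbbbiiibbb" ✓)

lllnnneeeoooxxxccciii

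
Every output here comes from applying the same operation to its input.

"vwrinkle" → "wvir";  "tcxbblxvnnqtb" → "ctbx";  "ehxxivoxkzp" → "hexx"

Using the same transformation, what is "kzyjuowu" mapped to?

zkjy

What's happening: swap each adjacent pair of characters (1↔2, 3↔4, ...), then keep only the first 4 characters.
Applying both steps to "kzyjuowu": "zkjyouuw", then "zkjy".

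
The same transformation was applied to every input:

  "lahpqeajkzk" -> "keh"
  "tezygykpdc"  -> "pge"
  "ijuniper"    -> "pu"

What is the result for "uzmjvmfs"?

Looking at the pairs, the operation is to reverse the string, then keep one character in every 3, starting at position 3 (positions 3rd, 6th, 9th, ...).
"uzmjvmfs" → "sfmvjmzu" → "mm".

mm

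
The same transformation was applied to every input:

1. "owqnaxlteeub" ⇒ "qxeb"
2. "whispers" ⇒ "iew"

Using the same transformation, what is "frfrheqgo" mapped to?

feo

The rule is to move the first character to the end, then keep one character in every 3, starting at position 2 (positions 2nd, 5th, 8th, ...).
Starting from "frfrheqgo": after the first operation, "rfrheqgof"; after the second, "feo".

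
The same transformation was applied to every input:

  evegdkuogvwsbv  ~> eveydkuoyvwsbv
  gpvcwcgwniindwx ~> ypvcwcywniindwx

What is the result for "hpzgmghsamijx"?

The rule is to replace every "g" with "y".
For "hpzgmghsamijx" the result is "hpzymyhsamijx".

hpzymyhsamijx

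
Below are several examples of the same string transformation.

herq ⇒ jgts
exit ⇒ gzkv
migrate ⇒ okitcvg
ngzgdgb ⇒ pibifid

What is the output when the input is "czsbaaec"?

ebudccge

The pattern: shift every letter 2 places forward in the alphabet (wrapping around).
"czsbaaec" → "ebudccge".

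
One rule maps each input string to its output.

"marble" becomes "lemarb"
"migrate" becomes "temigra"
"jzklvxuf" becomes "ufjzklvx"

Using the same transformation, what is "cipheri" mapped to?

riciphe

Looking at the pairs, the operation is to move the last 2 characters to the front (rotate right by 2).
"cipheri" → "riciphe".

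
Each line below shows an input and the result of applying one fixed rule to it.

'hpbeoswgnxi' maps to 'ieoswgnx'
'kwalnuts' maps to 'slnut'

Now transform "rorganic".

cgani

Rule — delete the first 3 characters, then move the last character to the front.
For "rorganic", step one produces "ganic"; step two turns that into "cgani".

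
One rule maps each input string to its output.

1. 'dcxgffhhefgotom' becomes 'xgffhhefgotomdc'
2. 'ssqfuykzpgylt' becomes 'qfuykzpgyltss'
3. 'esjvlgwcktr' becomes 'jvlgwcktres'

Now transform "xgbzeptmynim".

What's happening: move the first 2 characters to the end (rotate left by 2).
On "xgbzeptmynim" that produces "bzeptmynimxg".

bzeptmynimxg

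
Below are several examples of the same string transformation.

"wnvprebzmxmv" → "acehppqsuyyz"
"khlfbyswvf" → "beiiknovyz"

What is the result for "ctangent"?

dfhjqqww

Looking at the pairs, the operation is to shift every letter 3 places forward in the alphabet (wrapping around), then sort the characters into alphabetical order.
Applying both steps to "ctangent": "fwdqjhqw", then "dfhjqqww".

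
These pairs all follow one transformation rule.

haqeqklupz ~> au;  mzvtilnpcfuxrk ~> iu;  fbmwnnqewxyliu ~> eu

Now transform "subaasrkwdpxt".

The pattern: keep one character in every 3, starting at position 2 (positions 2nd, 5th, 8th, ...), then keep only the vowels.
Working it through for "subaasrkwdpxt": intermediate "uakp", final "ua".

ua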